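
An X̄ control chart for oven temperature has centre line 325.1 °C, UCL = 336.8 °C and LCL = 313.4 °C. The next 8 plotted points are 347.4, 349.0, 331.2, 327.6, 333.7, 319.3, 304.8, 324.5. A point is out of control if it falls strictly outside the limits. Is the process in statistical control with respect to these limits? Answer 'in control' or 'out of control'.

out of control

Compare each point to [313.4, 336.8]: sample 1 = 347.4 > UCL; sample 2 = 349.0 > UCL; sample 7 = 304.8 < LCL.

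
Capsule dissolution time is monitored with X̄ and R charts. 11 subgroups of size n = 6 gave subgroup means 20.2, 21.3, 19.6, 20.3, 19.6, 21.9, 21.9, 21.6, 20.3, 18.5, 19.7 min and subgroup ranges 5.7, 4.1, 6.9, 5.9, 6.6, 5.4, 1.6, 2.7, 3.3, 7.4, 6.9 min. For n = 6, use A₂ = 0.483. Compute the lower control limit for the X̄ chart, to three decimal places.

X̄̄ = (20.2 + 21.3 + 19.6 + 20.3 + 19.6 + 21.9 + 21.9 + 21.6 + 20.3 + 18.5 + 19.7) / 11 = 224.9000 / 11 = 20.4455
R̄ = (5.7 + 4.1 + 6.9 + 5.9 + 6.6 + 5.4 + 1.6 + 2.7 + 3.3 + 7.4 + 6.9) / 11 = 56.5000 / 11 = 5.1364
LCL = X̄̄ − A₂·R̄ = 20.4455 − 0.483 × 5.1364 = 17.9646

17.965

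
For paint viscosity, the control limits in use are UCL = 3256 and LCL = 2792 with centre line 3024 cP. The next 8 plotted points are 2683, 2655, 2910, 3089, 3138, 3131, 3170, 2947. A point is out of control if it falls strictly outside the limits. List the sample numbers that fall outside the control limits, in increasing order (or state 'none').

Compare each point to [2792, 3256]: sample 1 = 2683 < LCL; sample 2 = 2655 < LCL.

1, 2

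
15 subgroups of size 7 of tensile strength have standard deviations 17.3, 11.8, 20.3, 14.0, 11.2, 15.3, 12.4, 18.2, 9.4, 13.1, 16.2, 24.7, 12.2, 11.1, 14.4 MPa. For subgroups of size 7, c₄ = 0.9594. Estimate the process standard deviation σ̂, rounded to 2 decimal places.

15.40

s̄ = (17.3 + 11.8 + 20.3 + 14.0 + 11.2 + 15.3 + 12.4 + 18.2 + 9.4 + 13.1 + 16.2 + 24.7 + 12.2 + 11.1 + 14.4) / 15 = 14.7733
σ̂ = s̄ / c₄ = 14.7733 / 0.9594 = 15.3985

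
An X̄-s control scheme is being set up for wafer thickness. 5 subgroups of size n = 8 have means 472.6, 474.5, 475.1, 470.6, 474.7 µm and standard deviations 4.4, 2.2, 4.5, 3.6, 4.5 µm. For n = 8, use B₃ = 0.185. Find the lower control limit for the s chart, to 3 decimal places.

s̄ = (4.4 + 2.2 + 4.5 + 3.6 + 4.5) / 5 = 3.8400
LCL_s = B₃·s̄ = 0.185 × 3.8400 = 0.7104

0.710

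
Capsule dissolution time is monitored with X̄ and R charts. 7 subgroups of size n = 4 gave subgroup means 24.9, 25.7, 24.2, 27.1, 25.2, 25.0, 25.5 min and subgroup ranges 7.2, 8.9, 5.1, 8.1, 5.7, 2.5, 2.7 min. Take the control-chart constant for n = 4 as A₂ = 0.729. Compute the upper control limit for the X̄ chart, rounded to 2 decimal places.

X̄̄ = (24.9 + 25.7 + 24.2 + 27.1 + 25.2 + 25.0 + 25.5) / 7 = 177.6000 / 7 = 25.3714
R̄ = (7.2 + 8.9 + 5.1 + 8.1 + 5.7 + 2.5 + 2.7) / 7 = 40.2000 / 7 = 5.7429
UCL = X̄̄ + A₂·R̄ = 25.3714 + 0.729 × 5.7429 = 29.5580

29.56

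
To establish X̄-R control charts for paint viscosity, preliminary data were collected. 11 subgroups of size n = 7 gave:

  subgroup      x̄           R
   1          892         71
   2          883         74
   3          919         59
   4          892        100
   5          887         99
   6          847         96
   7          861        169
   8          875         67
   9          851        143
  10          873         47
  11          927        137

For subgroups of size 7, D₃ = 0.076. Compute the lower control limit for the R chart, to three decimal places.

R̄ = (71 + 74 + 59 + 100 + 99 + 96 + 169 + 67 + 143 + 47 + 137) / 11 = 1062.0000 / 11 = 96.5455
LCL_R = D₃·R̄ = 0.076 × 96.5455 = 7.3375

7.337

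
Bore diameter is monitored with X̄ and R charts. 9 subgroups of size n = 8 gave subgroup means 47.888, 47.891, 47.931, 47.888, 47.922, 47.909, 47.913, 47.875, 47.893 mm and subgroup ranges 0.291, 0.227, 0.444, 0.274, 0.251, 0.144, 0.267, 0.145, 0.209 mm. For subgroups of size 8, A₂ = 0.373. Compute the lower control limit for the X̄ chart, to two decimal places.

47.81

X̄̄ = (47.888 + 47.891 + 47.931 + 47.888 + 47.922 + 47.909 + 47.913 + 47.875 + 47.893) / 9 = 431.1100 / 9 = 47.9011
R̄ = (0.291 + 0.227 + 0.444 + 0.274 + 0.251 + 0.144 + 0.267 + 0.145 + 0.209) / 9 = 2.2520 / 9 = 0.2502
LCL = X̄̄ − A₂·R̄ = 47.9011 − 0.373 × 0.2502 = 47.8078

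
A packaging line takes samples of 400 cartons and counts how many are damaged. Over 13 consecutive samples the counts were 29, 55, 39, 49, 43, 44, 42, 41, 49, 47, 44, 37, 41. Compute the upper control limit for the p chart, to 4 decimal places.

p̄ = Σdᵢ / (k·n) = 560 / (13 × 400) = 0.10769
UCL = p̄ + 3·√(p̄(1−p̄)/n) = 0.10769 + 3 × √(0.10769×0.89231/400) = 0.10769 + 3 × 0.01550 = 0.15419

0.1542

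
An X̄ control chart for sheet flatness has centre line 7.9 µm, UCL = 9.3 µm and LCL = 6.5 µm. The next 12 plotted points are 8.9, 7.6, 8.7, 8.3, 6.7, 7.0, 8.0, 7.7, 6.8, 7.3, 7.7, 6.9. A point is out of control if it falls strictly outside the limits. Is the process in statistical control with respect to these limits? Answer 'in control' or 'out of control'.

All 12 points lie within [6.5, 9.3].

in control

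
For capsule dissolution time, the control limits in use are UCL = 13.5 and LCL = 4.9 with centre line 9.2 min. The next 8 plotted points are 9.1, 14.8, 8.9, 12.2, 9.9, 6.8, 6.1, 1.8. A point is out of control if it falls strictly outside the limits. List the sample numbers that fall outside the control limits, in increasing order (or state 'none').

2, 8

Compare each point to [4.9, 13.5]: sample 2 = 14.8 > UCL; sample 8 = 1.8 < LCL.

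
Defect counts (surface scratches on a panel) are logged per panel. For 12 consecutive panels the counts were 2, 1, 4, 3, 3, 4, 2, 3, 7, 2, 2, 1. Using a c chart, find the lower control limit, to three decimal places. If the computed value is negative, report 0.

0.000

c̄ = (2 + 1 + 4 + 3 + 3 + 4 + 2 + 3 + 7 + 2 + 2 + 1) / 12 = 34 / 12 = 2.8333
LCL = c̄ − 3√c̄ = 2.8333 − 3 × 1.6833 = -2.2164 → 0 (cannot be negative)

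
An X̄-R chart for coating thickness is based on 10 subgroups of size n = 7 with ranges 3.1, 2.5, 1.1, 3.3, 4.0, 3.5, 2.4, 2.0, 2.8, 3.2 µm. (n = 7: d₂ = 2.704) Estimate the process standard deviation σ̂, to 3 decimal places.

1.032

R̄ = (3.1 + 2.5 + 1.1 + 3.3 + 4.0 + 3.5 + 2.4 + 2.0 + 2.8 + 3.2) / 10 = 2.7900
σ̂ = R̄ / d₂ = 2.7900 / 2.704 = 1.0318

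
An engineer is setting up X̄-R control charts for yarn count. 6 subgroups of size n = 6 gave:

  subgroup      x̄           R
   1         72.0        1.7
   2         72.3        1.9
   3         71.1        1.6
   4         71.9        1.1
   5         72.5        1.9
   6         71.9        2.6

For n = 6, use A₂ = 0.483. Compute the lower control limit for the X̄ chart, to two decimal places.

X̄̄ = (72.0 + 72.3 + 71.1 + 71.9 + 72.5 + 71.9) / 6 = 431.7000 / 6 = 71.9500
R̄ = (1.7 + 1.9 + 1.6 + 1.1 + 1.9 + 2.6) / 6 = 10.8000 / 6 = 1.8000
LCL = X̄̄ − A₂·R̄ = 71.9500 − 0.483 × 1.8000 = 71.0806

71.08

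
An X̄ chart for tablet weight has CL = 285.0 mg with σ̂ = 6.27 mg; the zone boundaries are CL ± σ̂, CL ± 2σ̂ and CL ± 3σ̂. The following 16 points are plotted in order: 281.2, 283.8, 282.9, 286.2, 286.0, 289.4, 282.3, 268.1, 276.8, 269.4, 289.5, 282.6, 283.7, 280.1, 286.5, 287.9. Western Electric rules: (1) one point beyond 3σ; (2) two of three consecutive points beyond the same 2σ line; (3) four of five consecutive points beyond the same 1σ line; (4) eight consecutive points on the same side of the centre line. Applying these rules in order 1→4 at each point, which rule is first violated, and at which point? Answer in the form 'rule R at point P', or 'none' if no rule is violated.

rule 2 at point 10

Zone of each point (C = within 1σ̂, B = 1σ̂–2σ̂, A = 2σ̂–3σ̂, * = beyond 3σ̂; sign = side of CL): 1:-C, 2:-C, 3:-C, 4:+C, 5:+C, 6:+C, 7:-C, 8:-A, 9:-B, 10:-A, 11:+C, 12:-C, 13:-C, 14:-C, 15:+C, 16:+C
Rule 2 (two of three consecutive points beyond the same 2σ limit) is satisfied at point 10.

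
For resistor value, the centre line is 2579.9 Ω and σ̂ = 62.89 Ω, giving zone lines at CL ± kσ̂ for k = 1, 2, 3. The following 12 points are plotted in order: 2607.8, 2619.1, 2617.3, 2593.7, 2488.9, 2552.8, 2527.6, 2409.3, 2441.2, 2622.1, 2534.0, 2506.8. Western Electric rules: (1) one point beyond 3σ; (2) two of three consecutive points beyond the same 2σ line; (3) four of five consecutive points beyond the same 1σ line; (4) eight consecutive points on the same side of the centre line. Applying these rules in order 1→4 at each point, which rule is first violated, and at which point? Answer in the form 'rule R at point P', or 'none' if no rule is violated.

rule 2 at point 9

Zone of each point (C = within 1σ̂, B = 1σ̂–2σ̂, A = 2σ̂–3σ̂, * = beyond 3σ̂; sign = side of CL): 1:+C, 2:+C, 3:+C, 4:+C, 5:-B, 6:-C, 7:-C, 8:-A, 9:-A, 10:+C, 11:-C, 12:-B
Rule 2 (two of three consecutive points beyond the same 2σ limit) is satisfied at point 9.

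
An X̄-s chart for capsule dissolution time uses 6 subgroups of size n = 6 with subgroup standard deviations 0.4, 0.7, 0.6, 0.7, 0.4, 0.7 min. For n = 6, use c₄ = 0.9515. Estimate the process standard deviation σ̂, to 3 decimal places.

0.613

s̄ = (0.4 + 0.7 + 0.6 + 0.7 + 0.4 + 0.7) / 6 = 0.5833
σ̂ = s̄ / c₄ = 0.5833 / 0.9515 = 0.6131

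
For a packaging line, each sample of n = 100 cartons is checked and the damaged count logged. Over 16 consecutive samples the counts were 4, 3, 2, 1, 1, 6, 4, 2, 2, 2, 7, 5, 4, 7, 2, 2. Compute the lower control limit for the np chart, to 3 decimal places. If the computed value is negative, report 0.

p̄ = Σdᵢ / (k·n) = 54 / (16 × 100) = 0.03375
LCL = np̄ − 3·√(np̄(1−p̄)) = 3.3750 − 3 × 1.8058 = -2.0425 → 0 (negative, so LCL = 0)

0.000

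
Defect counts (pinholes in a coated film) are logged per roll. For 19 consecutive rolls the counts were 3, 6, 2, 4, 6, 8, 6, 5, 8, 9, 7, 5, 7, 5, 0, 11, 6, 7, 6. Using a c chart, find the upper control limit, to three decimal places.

c̄ = (3 + 6 + 2 + 4 + 6 + 8 + 6 + 5 + 8 + 9 + 7 + 5 + 7 + 5 + 0 + 11 + 6 + 7 + 6) / 19 = 111 / 19 = 5.8421
UCL = c̄ + 3√c̄ = 5.8421 + 3 × √5.8421 = 5.8421 + 3 × 2.4170 = 13.0932

13.093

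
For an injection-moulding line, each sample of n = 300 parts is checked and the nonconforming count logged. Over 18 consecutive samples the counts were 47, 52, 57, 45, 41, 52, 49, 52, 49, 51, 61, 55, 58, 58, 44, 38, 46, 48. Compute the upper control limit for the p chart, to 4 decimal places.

p̄ = Σdᵢ / (k·n) = 903 / (18 × 300) = 0.16722
UCL = p̄ + 3·√(p̄(1−p̄)/n) = 0.16722 + 3 × √(0.16722×0.83278/300) = 0.16722 + 3 × 0.02155 = 0.23186

0.2319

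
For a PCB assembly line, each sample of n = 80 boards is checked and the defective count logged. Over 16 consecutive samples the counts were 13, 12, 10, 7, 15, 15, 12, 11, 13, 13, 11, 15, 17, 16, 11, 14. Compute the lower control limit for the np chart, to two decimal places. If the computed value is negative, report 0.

p̄ = Σdᵢ / (k·n) = 205 / (16 × 80) = 0.16016
LCL = np̄ − 3·√(np̄(1−p̄)) = 12.8125 − 3 × 3.2803 = 2.9715

2.97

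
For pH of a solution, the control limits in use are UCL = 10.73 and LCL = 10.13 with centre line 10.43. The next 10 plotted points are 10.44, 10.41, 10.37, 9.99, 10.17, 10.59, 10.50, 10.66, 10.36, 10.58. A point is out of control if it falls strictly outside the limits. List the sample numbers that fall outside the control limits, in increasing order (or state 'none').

4

Compare each point to [10.13, 10.73]: sample 4 = 9.99 < LCL.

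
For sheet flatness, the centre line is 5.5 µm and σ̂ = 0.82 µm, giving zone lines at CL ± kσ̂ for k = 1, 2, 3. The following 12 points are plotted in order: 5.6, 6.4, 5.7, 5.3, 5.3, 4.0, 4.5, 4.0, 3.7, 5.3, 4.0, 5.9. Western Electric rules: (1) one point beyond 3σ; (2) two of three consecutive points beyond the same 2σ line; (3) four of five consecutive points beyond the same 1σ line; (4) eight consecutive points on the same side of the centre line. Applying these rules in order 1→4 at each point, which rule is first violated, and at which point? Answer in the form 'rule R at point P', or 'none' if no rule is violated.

rule 3 at point 9

Zone of each point (C = within 1σ̂, B = 1σ̂–2σ̂, A = 2σ̂–3σ̂, * = beyond 3σ̂; sign = side of CL): 1:+C, 2:+B, 3:+C, 4:-C, 5:-C, 6:-B, 7:-B, 8:-B, 9:-A, 10:-C, 11:-B, 12:+C
Rule 3 (four of five consecutive points beyond the same 1σ limit) is satisfied at point 9.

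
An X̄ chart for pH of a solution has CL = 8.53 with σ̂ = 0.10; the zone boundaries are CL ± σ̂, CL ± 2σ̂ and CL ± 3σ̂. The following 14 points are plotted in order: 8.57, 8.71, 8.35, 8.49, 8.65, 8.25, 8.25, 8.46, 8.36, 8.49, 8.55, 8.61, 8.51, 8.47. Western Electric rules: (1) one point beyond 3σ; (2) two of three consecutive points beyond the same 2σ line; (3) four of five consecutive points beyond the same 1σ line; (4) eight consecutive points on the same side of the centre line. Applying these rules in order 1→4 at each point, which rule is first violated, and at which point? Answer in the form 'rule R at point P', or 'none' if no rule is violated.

rule 2 at point 7

Zone of each point (C = within 1σ̂, B = 1σ̂–2σ̂, A = 2σ̂–3σ̂, * = beyond 3σ̂; sign = side of CL): 1:+C, 2:+B, 3:-B, 4:-C, 5:+B, 6:-A, 7:-A, 8:-C, 9:-B, 10:-C, 11:+C, 12:+C, 13:-C, 14:-C
Rule 2 (two of three consecutive points beyond the same 2σ limit) is satisfied at point 7.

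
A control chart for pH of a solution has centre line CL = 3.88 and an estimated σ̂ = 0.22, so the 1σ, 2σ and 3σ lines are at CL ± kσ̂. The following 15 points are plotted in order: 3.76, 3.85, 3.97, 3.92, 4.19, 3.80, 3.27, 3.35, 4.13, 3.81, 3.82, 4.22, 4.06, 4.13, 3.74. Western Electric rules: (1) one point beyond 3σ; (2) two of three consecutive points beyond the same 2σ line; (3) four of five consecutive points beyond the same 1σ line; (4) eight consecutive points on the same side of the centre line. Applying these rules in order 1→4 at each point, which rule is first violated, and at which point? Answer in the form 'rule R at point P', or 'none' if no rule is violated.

Zone of each point (C = within 1σ̂, B = 1σ̂–2σ̂, A = 2σ̂–3σ̂, * = beyond 3σ̂; sign = side of CL): 1:-C, 2:-C, 3:+C, 4:+C, 5:+B, 6:-C, 7:-A, 8:-A, 9:+B, 10:-C, 11:-C, 12:+B, 13:+C, 14:+B, 15:-C
Rule 2 (two of three consecutive points beyond the same 2σ limit) is satisfied at point 8.

rule 2 at point 8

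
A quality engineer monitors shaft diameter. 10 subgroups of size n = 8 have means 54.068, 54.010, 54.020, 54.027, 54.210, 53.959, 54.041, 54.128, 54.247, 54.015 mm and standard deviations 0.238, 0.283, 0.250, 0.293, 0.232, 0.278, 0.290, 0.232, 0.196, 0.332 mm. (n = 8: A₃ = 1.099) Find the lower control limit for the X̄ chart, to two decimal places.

53.78

X̄̄ = (54.068 + 54.010 + 54.020 + 54.027 + 54.210 + 53.959 + 54.041 + 54.128 + 54.247 + 54.015) / 10 = 54.0725
s̄ = (0.238 + 0.283 + 0.250 + 0.293 + 0.232 + 0.278 + 0.290 + 0.232 + 0.196 + 0.332) / 10 = 0.2624
LCL = X̄̄ − A₃·s̄ = 54.0725 − 1.099 × 0.2624 = 53.7841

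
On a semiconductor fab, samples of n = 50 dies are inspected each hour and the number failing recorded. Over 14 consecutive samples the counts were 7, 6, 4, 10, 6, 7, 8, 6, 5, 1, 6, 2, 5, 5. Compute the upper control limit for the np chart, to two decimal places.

p̄ = Σdᵢ / (k·n) = 78 / (14 × 50) = 0.11143
UCL = np̄ + 3·√(np̄(1−p̄)) = 5.5714 + 3 × √(5.5714×0.88857) = 5.5714 + 3 × 2.2250 = 12.2464

12.25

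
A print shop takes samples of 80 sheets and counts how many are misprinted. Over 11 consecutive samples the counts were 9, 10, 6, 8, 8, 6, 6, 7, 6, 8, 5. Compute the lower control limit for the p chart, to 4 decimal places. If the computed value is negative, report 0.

0.0000

p̄ = Σdᵢ / (k·n) = 79 / (11 × 80) = 0.08977
LCL = p̄ − 3·√(p̄(1−p̄)/n) = 0.08977 − 3 × 0.03196 = -0.00611 → 0 (negative, so LCL = 0)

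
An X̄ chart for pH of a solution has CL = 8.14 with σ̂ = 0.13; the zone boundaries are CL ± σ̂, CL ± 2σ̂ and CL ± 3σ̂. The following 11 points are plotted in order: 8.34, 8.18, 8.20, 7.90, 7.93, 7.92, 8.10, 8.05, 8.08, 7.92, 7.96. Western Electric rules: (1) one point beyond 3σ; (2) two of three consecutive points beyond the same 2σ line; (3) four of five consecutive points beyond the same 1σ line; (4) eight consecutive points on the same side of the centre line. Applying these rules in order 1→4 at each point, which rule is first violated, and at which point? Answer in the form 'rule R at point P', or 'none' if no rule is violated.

Zone of each point (C = within 1σ̂, B = 1σ̂–2σ̂, A = 2σ̂–3σ̂, * = beyond 3σ̂; sign = side of CL): 1:+B, 2:+C, 3:+C, 4:-B, 5:-B, 6:-B, 7:-C, 8:-C, 9:-C, 10:-B, 11:-B
Rule 4 (eight consecutive points on the same side of the centre line) is satisfied at point 11.

rule 4 at point 11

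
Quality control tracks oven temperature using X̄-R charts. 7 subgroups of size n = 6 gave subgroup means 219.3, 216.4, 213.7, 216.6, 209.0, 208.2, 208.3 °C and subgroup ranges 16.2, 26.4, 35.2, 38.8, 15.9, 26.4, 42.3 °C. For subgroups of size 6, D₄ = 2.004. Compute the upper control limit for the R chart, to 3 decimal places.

57.601

R̄ = (16.2 + 26.4 + 35.2 + 38.8 + 15.9 + 26.4 + 42.3) / 7 = 201.2000 / 7 = 28.7429
UCL_R = D₄·R̄ = 2.004 × 28.7429 = 57.6007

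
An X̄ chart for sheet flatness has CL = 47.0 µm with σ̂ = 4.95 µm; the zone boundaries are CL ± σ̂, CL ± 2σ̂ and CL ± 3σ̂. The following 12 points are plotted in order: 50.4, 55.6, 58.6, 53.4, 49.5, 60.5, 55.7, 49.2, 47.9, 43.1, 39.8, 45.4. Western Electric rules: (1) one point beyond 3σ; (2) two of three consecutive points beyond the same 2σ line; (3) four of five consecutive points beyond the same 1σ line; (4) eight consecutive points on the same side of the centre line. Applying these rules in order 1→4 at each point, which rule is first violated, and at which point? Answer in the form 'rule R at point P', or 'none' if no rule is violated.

rule 3 at point 6

Zone of each point (C = within 1σ̂, B = 1σ̂–2σ̂, A = 2σ̂–3σ̂, * = beyond 3σ̂; sign = side of CL): 1:+C, 2:+B, 3:+A, 4:+B, 5:+C, 6:+A, 7:+B, 8:+C, 9:+C, 10:-C, 11:-B, 12:-C
Rule 3 (four of five consecutive points beyond the same 1σ limit) is satisfied at point 6.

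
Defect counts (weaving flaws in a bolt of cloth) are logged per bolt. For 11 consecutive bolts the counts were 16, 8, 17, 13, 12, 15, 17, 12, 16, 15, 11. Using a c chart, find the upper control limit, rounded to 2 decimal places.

c̄ = (16 + 8 + 17 + 13 + 12 + 15 + 17 + 12 + 16 + 15 + 11) / 11 = 152 / 11 = 13.8182
UCL = c̄ + 3√c̄ = 13.8182 + 3 × √13.8182 = 13.8182 + 3 × 3.7173 = 24.9700

24.97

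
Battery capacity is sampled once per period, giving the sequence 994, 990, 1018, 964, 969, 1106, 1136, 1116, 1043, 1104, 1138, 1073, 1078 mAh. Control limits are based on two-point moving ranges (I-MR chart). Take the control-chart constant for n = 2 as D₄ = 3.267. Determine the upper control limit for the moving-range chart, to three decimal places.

140.481

Moving ranges: 4, 28, 54, 5, 137, 30, 20, 73, 61, 34, 65, 5; M̄R̄ = 516.0000 / 12 = 43.0000
UCL_MR = D₄·M̄R̄ = 3.267 × 43.0000 = 140.4810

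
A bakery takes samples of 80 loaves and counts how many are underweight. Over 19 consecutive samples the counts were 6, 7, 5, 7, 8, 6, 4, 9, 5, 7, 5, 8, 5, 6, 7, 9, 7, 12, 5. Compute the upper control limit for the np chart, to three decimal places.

14.188

p̄ = Σdᵢ / (k·n) = 128 / (19 × 80) = 0.08421
UCL = np̄ + 3·√(np̄(1−p̄)) = 6.7368 + 3 × √(6.7368×0.91579) = 6.7368 + 3 × 2.4839 = 14.1884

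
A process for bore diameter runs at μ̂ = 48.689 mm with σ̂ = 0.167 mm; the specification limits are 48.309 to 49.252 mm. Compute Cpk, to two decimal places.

Cpu = (USL − μ̂) / (3σ̂) = (49.252 − 48.689) / (3 × 0.167) = 1.1238; Cpl = (μ̂ − LSL) / (3σ̂) = (48.689 − 48.309) / (3 × 0.167) = 0.7585; Cpk = min(Cpu, Cpl) = 0.7585

0.76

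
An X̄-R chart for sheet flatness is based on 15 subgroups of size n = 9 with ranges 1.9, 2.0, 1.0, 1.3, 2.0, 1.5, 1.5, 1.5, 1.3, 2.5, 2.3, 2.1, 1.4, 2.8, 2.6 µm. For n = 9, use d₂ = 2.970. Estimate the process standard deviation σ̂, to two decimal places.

R̄ = (1.9 + 2.0 + 1.0 + 1.3 + 2.0 + 1.5 + 1.5 + 1.5 + 1.3 + 2.5 + 2.3 + 2.1 + 1.4 + 2.8 + 2.6) / 15 = 1.8467
σ̂ = R̄ / d₂ = 1.8467 / 2.970 = 0.6218

0.62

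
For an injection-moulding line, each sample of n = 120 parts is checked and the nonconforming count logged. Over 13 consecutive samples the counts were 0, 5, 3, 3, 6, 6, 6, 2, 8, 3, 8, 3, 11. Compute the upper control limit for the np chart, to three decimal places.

p̄ = Σdᵢ / (k·n) = 64 / (13 × 120) = 0.04103
UCL = np̄ + 3·√(np̄(1−p̄)) = 4.9231 + 3 × √(4.9231×0.95897) = 4.9231 + 3 × 2.1728 = 11.4415

11.442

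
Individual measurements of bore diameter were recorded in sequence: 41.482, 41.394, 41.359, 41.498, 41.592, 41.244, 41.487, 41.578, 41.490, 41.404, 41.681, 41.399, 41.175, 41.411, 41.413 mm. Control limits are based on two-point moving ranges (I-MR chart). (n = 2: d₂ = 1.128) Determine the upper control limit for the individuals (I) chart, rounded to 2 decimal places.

41.86

X̄ = (41.482 + 41.394 + 41.359 + 41.498 + 41.592 + 41.244 + 41.487 + 41.578 + 41.490 + 41.404 + 41.681 + 41.399 + 41.175 + 41.411 + 41.413) / 15 = 41.4405
Moving ranges: 0.088, 0.035, 0.139, 0.094, 0.348, 0.243, 0.091, 0.088, 0.086, 0.277, 0.282, 0.224, 0.236, 0.002; M̄R̄ = 2.2330 / 14 = 0.1595
UCL = X̄ + 3·M̄R̄/d₂ = 41.4405 + 3 × 0.1595 / 1.128 = 41.8647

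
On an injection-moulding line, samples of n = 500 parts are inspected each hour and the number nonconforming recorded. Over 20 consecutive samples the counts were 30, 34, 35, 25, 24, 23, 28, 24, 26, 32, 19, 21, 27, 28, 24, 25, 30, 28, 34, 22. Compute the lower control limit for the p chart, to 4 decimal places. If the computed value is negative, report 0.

0.0236

p̄ = Σdᵢ / (k·n) = 539 / (20 × 500) = 0.05390
LCL = p̄ − 3·√(p̄(1−p̄)/n) = 0.05390 − 3 × 0.01010 = 0.02360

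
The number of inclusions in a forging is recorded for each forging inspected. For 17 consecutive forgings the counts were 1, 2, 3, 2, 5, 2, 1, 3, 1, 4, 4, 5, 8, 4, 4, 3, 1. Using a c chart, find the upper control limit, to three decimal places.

c̄ = (1 + 2 + 3 + 2 + 5 + 2 + 1 + 3 + 1 + 4 + 4 + 5 + 8 + 4 + 4 + 3 + 1) / 17 = 53 / 17 = 3.1176
UCL = c̄ + 3√c̄ = 3.1176 + 3 × √3.1176 = 3.1176 + 3 × 1.7657 = 8.4147

8.415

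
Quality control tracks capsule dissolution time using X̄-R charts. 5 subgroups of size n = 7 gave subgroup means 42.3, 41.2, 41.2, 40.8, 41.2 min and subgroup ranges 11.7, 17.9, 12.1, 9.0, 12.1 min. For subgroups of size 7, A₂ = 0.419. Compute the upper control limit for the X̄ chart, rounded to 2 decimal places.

46.60

X̄̄ = (42.3 + 41.2 + 41.2 + 40.8 + 41.2) / 5 = 206.7000 / 5 = 41.3400
R̄ = (11.7 + 17.9 + 12.1 + 9.0 + 12.1) / 5 = 62.8000 / 5 = 12.5600
UCL = X̄̄ + A₂·R̄ = 41.3400 + 0.419 × 12.5600 = 46.6026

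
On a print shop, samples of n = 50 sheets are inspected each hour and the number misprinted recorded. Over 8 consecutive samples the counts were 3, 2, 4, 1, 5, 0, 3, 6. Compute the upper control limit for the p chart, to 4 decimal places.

0.1608

p̄ = Σdᵢ / (k·n) = 24 / (8 × 50) = 0.06000
UCL = p̄ + 3·√(p̄(1−p̄)/n) = 0.06000 + 3 × √(0.06000×0.94000/50) = 0.06000 + 3 × 0.03359 = 0.16076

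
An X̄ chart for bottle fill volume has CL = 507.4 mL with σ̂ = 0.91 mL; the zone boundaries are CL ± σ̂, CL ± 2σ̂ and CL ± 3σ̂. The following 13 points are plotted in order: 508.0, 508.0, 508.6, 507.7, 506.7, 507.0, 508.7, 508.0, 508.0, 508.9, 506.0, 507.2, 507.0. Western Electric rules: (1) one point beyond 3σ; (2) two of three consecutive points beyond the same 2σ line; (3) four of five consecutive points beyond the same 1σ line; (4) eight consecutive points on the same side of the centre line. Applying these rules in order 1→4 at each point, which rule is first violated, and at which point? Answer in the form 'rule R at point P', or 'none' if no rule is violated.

none

Zone of each point (C = within 1σ̂, B = 1σ̂–2σ̂, A = 2σ̂–3σ̂, * = beyond 3σ̂; sign = side of CL): 1:+C, 2:+C, 3:+B, 4:+C, 5:-C, 6:-C, 7:+B, 8:+C, 9:+C, 10:+B, 11:-B, 12:-C, 13:-C
No rule fires across all 13 points.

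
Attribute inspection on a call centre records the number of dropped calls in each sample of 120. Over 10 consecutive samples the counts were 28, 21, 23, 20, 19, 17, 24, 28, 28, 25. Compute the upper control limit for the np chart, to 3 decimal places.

p̄ = Σdᵢ / (k·n) = 233 / (10 × 120) = 0.19417
UCL = np̄ + 3·√(np̄(1−p̄)) = 23.3000 + 3 × √(23.3000×0.80583) = 23.3000 + 3 × 4.3331 = 36.2994

36.299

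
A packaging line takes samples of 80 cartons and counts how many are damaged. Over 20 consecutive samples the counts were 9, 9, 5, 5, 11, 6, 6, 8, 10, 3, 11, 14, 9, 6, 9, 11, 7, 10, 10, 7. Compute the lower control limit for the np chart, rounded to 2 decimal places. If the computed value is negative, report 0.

0.12

p̄ = Σdᵢ / (k·n) = 166 / (20 × 80) = 0.10375
LCL = np̄ − 3·√(np̄(1−p̄)) = 8.3000 − 3 × 2.7274 = 0.1177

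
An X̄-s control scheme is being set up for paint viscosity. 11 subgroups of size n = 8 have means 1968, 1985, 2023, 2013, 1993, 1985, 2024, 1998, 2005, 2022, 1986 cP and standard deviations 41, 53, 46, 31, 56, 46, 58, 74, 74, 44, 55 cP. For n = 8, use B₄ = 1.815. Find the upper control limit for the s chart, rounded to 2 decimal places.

95.37

s̄ = (41 + 53 + 46 + 31 + 56 + 46 + 58 + 74 + 74 + 44 + 55) / 11 = 52.5455
UCL_s = B₄·s̄ = 1.815 × 52.5455 = 95.3700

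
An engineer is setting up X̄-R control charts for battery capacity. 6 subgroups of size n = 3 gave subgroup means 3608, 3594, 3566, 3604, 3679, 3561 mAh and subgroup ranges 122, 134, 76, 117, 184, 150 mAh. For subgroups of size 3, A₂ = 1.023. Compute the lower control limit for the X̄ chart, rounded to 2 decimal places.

3468.50

X̄̄ = (3608 + 3594 + 3566 + 3604 + 3679 + 3561) / 6 = 21612.0000 / 6 = 3602.0000
R̄ = (122 + 134 + 76 + 117 + 184 + 150) / 6 = 783.0000 / 6 = 130.5000
LCL = X̄̄ − A₂·R̄ = 3602.0000 − 1.023 × 130.5000 = 3468.4985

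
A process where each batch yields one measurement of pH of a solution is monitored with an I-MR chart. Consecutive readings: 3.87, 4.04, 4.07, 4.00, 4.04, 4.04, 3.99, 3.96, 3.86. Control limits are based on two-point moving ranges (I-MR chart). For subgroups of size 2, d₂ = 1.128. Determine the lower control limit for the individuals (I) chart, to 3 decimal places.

X̄ = (3.87 + 4.04 + 4.07 + 4.00 + 4.04 + 4.04 + 3.99 + 3.96 + 3.86) / 9 = 3.9856
Moving ranges: 0.17, 0.03, 0.07, 0.04, 0.00, 0.05, 0.03, 0.10; M̄R̄ = 0.4900 / 8 = 0.0613
LCL = X̄ − 3·M̄R̄/d₂ = 3.9856 − 3 × 0.0613 / 1.128 = 3.8227

3.823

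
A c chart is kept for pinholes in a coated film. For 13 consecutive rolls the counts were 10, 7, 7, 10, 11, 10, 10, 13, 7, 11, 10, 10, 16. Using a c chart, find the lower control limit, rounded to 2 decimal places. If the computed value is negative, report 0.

0.59

c̄ = (10 + 7 + 7 + 10 + 11 + 10 + 10 + 13 + 7 + 11 + 10 + 10 + 16) / 13 = 132 / 13 = 10.1538
LCL = c̄ − 3√c̄ = 10.1538 − 3 × 3.1865 = 0.5943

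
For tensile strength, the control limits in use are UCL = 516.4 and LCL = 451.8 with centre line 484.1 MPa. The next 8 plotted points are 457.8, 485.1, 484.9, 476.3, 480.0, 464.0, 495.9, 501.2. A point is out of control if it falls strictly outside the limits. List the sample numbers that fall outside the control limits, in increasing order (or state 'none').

All 8 points lie within [451.8, 516.4].

none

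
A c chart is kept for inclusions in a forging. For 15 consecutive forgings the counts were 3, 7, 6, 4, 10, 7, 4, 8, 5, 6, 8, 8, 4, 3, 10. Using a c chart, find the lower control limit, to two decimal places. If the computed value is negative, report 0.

c̄ = (3 + 7 + 6 + 4 + 10 + 7 + 4 + 8 + 5 + 6 + 8 + 8 + 4 + 3 + 10) / 15 = 93 / 15 = 6.2000
LCL = c̄ − 3√c̄ = 6.2000 − 3 × 2.4900 = -1.2699 → 0 (cannot be negative)

0.00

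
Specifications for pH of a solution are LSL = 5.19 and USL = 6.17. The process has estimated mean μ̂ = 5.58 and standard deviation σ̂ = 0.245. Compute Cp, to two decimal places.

0.67

Cp = (USL − LSL) / (6σ̂) = (6.17 − 5.19) / (6 × 0.245) = 0.9800 / 1.4700 = 0.6667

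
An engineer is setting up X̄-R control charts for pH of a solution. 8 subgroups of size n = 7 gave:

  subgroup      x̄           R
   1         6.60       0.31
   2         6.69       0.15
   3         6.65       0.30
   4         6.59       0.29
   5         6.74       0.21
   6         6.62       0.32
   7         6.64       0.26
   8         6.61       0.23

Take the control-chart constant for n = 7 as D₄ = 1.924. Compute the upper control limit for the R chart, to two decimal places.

0.50

R̄ = (0.31 + 0.15 + 0.30 + 0.29 + 0.21 + 0.32 + 0.26 + 0.23) / 8 = 2.0700 / 8 = 0.2587
UCL_R = D₄·R̄ = 1.924 × 0.2587 = 0.4978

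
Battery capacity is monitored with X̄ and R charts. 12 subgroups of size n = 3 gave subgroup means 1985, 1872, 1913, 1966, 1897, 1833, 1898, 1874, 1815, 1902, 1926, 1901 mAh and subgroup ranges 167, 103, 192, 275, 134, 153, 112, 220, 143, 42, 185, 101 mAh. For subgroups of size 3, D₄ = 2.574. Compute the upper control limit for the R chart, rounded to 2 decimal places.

R̄ = (167 + 103 + 192 + 275 + 134 + 153 + 112 + 220 + 143 + 42 + 185 + 101) / 12 = 1827.0000 / 12 = 152.2500
UCL_R = D₄·R̄ = 2.574 × 152.2500 = 391.8915

391.89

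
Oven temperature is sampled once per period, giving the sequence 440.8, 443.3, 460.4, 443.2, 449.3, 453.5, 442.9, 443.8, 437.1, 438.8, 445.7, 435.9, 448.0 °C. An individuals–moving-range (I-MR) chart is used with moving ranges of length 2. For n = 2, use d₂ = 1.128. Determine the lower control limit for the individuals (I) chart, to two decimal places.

X̄ = (440.8 + 443.3 + 460.4 + 443.2 + 449.3 + 453.5 + 442.9 + 443.8 + 437.1 + 438.8 + 445.7 + 435.9 + 448.0) / 13 = 444.8231
Moving ranges: 2.5, 17.1, 17.2, 6.1, 4.2, 10.6, 0.9, 6.7, 1.7, 6.9, 9.8, 12.1; M̄R̄ = 95.8000 / 12 = 7.9833
LCL = X̄ − 3·M̄R̄/d₂ = 444.8231 − 3 × 7.9833 / 1.128 = 423.5908

423.59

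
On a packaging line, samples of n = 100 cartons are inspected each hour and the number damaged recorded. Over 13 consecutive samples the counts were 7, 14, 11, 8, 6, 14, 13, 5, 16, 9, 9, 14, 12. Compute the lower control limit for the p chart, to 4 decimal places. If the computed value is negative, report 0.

p̄ = Σdᵢ / (k·n) = 138 / (13 × 100) = 0.10615
LCL = p̄ − 3·√(p̄(1−p̄)/n) = 0.10615 − 3 × 0.03080 = 0.01374

0.0137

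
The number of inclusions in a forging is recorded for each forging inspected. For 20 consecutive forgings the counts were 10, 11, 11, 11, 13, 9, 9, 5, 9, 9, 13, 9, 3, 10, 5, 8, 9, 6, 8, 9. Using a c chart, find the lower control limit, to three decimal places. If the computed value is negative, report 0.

0.000

c̄ = (10 + 11 + 11 + 11 + 13 + 9 + 9 + 5 + 9 + 9 + 13 + 9 + 3 + 10 + 5 + 8 + 9 + 6 + 8 + 9) / 20 = 177 / 20 = 8.8500
LCL = c̄ − 3√c̄ = 8.8500 − 3 × 2.9749 = -0.0747 → 0 (cannot be negative)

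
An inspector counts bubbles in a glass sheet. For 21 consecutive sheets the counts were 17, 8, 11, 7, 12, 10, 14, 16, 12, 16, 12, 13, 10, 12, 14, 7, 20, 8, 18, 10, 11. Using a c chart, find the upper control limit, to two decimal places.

22.80

c̄ = (17 + 8 + 11 + 7 + 12 + 10 + 14 + 16 + 12 + 16 + 12 + 13 + 10 + 12 + 14 + 7 + 20 + 8 + 18 + 10 + 11) / 21 = 258 / 21 = 12.2857
UCL = c̄ + 3√c̄ = 12.2857 + 3 × √12.2857 = 12.2857 + 3 × 3.5051 = 22.8010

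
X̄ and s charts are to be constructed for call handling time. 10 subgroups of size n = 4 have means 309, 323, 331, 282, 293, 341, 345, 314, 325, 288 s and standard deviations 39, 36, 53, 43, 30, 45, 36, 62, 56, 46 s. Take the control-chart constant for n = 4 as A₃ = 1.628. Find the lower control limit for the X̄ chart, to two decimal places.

X̄̄ = (309 + 323 + 331 + 282 + 293 + 341 + 345 + 314 + 325 + 288) / 10 = 315.1000
s̄ = (39 + 36 + 53 + 43 + 30 + 45 + 36 + 62 + 56 + 46) / 10 = 44.6000
LCL = X̄̄ − A₃·s̄ = 315.1000 − 1.628 × 44.6000 = 242.4912

242.49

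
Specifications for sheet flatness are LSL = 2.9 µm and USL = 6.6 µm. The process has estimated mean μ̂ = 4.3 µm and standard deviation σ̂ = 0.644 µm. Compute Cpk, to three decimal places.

0.725

Cpu = (USL − μ̂) / (3σ̂) = (6.6 − 4.3) / (3 × 0.644) = 1.1905; Cpl = (μ̂ − LSL) / (3σ̂) = (4.3 − 2.9) / (3 × 0.644) = 0.7246; Cpk = min(Cpu, Cpl) = 0.7246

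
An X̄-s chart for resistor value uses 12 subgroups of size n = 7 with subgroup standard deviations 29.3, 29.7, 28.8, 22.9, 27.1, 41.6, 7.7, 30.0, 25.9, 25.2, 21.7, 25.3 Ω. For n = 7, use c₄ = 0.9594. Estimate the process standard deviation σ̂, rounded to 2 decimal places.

27.38

s̄ = (29.3 + 29.7 + 28.8 + 22.9 + 27.1 + 41.6 + 7.7 + 30.0 + 25.9 + 25.2 + 21.7 + 25.3) / 12 = 26.2667
σ̂ = s̄ / c₄ = 26.2667 / 0.9594 = 27.3782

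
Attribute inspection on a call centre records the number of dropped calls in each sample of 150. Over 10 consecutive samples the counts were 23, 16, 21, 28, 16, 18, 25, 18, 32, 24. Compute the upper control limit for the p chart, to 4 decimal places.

0.2342

p̄ = Σdᵢ / (k·n) = 221 / (10 × 150) = 0.14733
UCL = p̄ + 3·√(p̄(1−p̄)/n) = 0.14733 + 3 × √(0.14733×0.85267/150) = 0.14733 + 3 × 0.02894 = 0.23415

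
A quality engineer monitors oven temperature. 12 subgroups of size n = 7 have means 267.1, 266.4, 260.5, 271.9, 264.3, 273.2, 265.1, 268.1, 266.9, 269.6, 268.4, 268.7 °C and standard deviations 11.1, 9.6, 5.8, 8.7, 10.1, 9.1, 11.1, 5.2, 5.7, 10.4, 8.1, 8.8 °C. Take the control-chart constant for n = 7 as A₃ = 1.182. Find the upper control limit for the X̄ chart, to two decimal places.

277.73

X̄̄ = (267.1 + 266.4 + 260.5 + 271.9 + 264.3 + 273.2 + 265.1 + 268.1 + 266.9 + 269.6 + 268.4 + 268.7) / 12 = 267.5167
s̄ = (11.1 + 9.6 + 5.8 + 8.7 + 10.1 + 9.1 + 11.1 + 5.2 + 5.7 + 10.4 + 8.1 + 8.8) / 12 = 8.6417
UCL = X̄̄ + A₃·s̄ = 267.5167 + 1.182 × 8.6417 = 277.7311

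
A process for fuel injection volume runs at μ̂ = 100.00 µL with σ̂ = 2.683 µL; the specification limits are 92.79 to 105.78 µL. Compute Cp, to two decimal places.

0.81

Cp = (USL − LSL) / (6σ̂) = (105.78 − 92.79) / (6 × 2.683) = 12.9900 / 16.0980 = 0.8069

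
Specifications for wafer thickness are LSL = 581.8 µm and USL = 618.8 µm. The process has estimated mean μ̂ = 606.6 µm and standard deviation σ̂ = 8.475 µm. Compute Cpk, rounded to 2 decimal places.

0.48

Cpu = (USL − μ̂) / (3σ̂) = (618.8 − 606.6) / (3 × 8.475) = 0.4798; Cpl = (μ̂ − LSL) / (3σ̂) = (606.6 − 581.8) / (3 × 8.475) = 0.9754; Cpk = min(Cpu, Cpl) = 0.4798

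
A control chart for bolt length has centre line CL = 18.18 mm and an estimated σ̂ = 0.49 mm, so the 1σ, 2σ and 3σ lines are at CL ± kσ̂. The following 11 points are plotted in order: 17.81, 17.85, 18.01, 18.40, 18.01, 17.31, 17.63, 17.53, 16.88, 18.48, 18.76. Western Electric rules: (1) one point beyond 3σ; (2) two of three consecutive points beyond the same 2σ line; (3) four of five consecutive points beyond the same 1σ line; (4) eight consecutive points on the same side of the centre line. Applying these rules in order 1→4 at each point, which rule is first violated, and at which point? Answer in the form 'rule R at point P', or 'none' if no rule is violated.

Zone of each point (C = within 1σ̂, B = 1σ̂–2σ̂, A = 2σ̂–3σ̂, * = beyond 3σ̂; sign = side of CL): 1:-C, 2:-C, 3:-C, 4:+C, 5:-C, 6:-B, 7:-B, 8:-B, 9:-A, 10:+C, 11:+B
Rule 3 (four of five consecutive points beyond the same 1σ limit) is satisfied at point 9.

rule 3 at point 9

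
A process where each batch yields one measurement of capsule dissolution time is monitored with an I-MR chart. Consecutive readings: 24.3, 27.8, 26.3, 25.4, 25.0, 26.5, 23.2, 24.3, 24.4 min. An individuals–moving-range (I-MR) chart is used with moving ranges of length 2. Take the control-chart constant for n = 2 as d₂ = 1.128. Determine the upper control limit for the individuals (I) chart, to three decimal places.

X̄ = (24.3 + 27.8 + 26.3 + 25.4 + 25.0 + 26.5 + 23.2 + 24.3 + 24.4) / 9 = 25.2444
Moving ranges: 3.5, 1.5, 0.9, 0.4, 1.5, 3.3, 1.1, 0.1; M̄R̄ = 12.3000 / 8 = 1.5375
UCL = X̄ + 3·M̄R̄/d₂ = 25.2444 + 3 × 1.5375 / 1.128 = 29.3335

29.334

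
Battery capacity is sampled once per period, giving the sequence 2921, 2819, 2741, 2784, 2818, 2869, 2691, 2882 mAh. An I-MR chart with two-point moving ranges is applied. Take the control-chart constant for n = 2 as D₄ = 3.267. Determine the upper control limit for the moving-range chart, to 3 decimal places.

315.966

Moving ranges: 102, 78, 43, 34, 51, 178, 191; M̄R̄ = 677.0000 / 7 = 96.7143
UCL_MR = D₄·M̄R̄ = 3.267 × 96.7143 = 315.9656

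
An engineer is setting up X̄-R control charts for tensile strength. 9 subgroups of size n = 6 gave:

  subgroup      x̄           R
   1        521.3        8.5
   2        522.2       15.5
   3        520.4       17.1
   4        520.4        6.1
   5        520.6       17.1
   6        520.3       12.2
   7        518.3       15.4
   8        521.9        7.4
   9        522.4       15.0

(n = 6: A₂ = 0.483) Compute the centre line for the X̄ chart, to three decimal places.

X̄̄ = (521.3 + 522.2 + 520.4 + 520.4 + 520.6 + 520.3 + 518.3 + 521.9 + 522.4) / 9 = 4687.8000 / 9 = 520.8667
CL = X̄̄ = 520.8667

520.867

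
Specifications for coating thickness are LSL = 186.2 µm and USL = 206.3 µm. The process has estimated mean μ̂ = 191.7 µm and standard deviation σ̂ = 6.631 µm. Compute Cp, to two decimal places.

0.51

Cp = (USL − LSL) / (6σ̂) = (206.3 − 186.2) / (6 × 6.631) = 20.1000 / 39.7860 = 0.5052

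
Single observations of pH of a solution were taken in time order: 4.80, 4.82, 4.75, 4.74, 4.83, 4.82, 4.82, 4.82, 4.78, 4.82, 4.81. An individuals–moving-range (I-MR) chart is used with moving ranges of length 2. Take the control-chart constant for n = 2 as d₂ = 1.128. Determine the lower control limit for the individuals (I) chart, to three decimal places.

4.724

X̄ = (4.80 + 4.82 + 4.75 + 4.74 + 4.83 + 4.82 + 4.82 + 4.82 + 4.78 + 4.82 + 4.81) / 11 = 4.8009
Moving ranges: 0.02, 0.07, 0.01, 0.09, 0.01, 0.00, 0.00, 0.04, 0.04, 0.01; M̄R̄ = 0.2900 / 10 = 0.0290
LCL = X̄ − 3·M̄R̄/d₂ = 4.8009 − 3 × 0.0290 / 1.128 = 4.7238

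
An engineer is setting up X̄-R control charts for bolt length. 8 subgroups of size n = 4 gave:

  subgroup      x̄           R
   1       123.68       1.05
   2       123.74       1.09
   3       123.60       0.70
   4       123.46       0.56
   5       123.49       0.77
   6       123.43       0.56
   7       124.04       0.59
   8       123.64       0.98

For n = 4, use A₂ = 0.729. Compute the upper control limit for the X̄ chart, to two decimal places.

124.21

X̄̄ = (123.68 + 123.74 + 123.60 + 123.46 + 123.49 + 123.43 + 124.04 + 123.64) / 8 = 989.0800 / 8 = 123.6350
R̄ = (1.05 + 1.09 + 0.70 + 0.56 + 0.77 + 0.56 + 0.59 + 0.98) / 8 = 6.3000 / 8 = 0.7875
UCL = X̄̄ + A₂·R̄ = 123.6350 + 0.729 × 0.7875 = 124.2091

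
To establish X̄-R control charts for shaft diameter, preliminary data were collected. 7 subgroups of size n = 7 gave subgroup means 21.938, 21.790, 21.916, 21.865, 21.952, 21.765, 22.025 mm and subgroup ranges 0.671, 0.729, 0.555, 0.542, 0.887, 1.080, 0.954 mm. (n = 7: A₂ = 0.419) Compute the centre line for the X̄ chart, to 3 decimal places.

21.893

X̄̄ = (21.938 + 21.790 + 21.916 + 21.865 + 21.952 + 21.765 + 22.025) / 7 = 153.2510 / 7 = 21.8930
CL = X̄̄ = 21.8930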